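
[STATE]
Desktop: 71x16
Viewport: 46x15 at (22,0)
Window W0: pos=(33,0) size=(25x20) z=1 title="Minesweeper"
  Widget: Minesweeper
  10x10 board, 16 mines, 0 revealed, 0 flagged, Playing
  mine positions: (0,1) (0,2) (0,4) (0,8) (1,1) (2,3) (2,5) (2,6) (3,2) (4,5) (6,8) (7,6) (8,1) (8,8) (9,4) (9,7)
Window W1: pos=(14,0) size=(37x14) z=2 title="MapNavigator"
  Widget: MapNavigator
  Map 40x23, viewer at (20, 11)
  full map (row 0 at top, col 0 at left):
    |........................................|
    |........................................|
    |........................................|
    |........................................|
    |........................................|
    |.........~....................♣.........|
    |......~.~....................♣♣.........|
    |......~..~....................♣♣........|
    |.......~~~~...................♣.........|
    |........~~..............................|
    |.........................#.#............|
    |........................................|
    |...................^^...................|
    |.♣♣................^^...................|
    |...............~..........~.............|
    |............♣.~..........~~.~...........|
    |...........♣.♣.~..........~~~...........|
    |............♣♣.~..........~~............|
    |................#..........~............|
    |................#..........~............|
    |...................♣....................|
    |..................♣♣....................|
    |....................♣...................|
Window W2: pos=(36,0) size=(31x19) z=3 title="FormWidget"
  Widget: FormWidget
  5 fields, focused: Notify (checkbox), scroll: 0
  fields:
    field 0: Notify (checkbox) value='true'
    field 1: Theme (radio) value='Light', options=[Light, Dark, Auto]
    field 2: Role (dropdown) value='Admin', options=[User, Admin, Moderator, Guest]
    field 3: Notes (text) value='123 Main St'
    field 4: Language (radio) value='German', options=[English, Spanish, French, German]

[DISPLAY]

━━━━━━━━━━━━━━┏━━━━━━━━━━━━━━━━━━━━━━━━━━━━━┓ 
igator        ┃ FormWidget                  ┃ 
──────────────┠─────────────────────────────┨ 
..............┃> Notify:     [x]            ┃ 
..............┃  Theme:      (●) Light  ( ) ┃ 
~.............┃  Role:       [Admin       ▼]┃ 
..............┃  Notes:      [123 Main St  ]┃ 
..............┃  Language:   ( ) English  ( ┃ 
..........@...┃                             ┃ 
.........^^...┃                             ┃ 
.........^^...┃                             ┃ 
.....~........┃                             ┃ 
..♣.~.........┃                             ┃ 
━━━━━━━━━━━━━━┃                             ┃ 
           ┃  ┃                             ┃ 


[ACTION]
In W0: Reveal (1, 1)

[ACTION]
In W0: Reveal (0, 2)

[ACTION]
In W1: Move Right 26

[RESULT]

━━━━━━━━━━━━━━┏━━━━━━━━━━━━━━━━━━━━━━━━━━━━━┓ 
igator        ┃ FormWidget                  ┃ 
──────────────┠─────────────────────────────┨ 
♣♣.........   ┃> Notify:     [x]            ┃ 
.♣♣........   ┃  Theme:      (●) Light  ( ) ┃ 
.♣.........   ┃  Role:       [Admin       ▼]┃ 
...........   ┃  Notes:      [123 Main St  ]┃ 
...........   ┃  Language:   ( ) English  ( ┃ 
..........@   ┃                             ┃ 
...........   ┃                             ┃ 
...........   ┃                             ┃ 
...........   ┃                             ┃ 
...........   ┃                             ┃ 
━━━━━━━━━━━━━━┃                             ┃ 
           ┃  ┃                             ┃ 


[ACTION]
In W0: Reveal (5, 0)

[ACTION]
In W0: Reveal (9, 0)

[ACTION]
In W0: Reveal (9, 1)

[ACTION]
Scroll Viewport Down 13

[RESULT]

igator        ┃ FormWidget                  ┃ 
──────────────┠─────────────────────────────┨ 
♣♣.........   ┃> Notify:     [x]            ┃ 
.♣♣........   ┃  Theme:      (●) Light  ( ) ┃ 
.♣.........   ┃  Role:       [Admin       ▼]┃ 
...........   ┃  Notes:      [123 Main St  ]┃ 
...........   ┃  Language:   ( ) English  ( ┃ 
..........@   ┃                             ┃ 
...........   ┃                             ┃ 
...........   ┃                             ┃ 
...........   ┃                             ┃ 
...........   ┃                             ┃ 
━━━━━━━━━━━━━━┃                             ┃ 
           ┃  ┃                             ┃ 
           ┃  ┃                             ┃ 


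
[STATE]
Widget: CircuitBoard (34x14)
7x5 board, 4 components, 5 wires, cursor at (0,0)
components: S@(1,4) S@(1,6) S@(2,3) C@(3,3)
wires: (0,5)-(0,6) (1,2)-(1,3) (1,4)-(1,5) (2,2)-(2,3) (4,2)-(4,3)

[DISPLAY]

   0 1 2 3 4 5 6                  
0  [.]                  · ─ ·     
                                  
1           · ─ ·   S ─ ·   S     
                                  
2           · ─ S                 
                                  
3               C                 
                                  
4           · ─ ·                 
Cursor: (0,0)                     
                                  
                                  
                                  


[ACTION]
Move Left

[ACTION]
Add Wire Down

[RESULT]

   0 1 2 3 4 5 6                  
0  [.]                  · ─ ·     
    │                             
1   ·       · ─ ·   S ─ ·   S     
                                  
2           · ─ S                 
                                  
3               C                 
                                  
4           · ─ ·                 
Cursor: (0,0)                     
                                  
                                  
                                  


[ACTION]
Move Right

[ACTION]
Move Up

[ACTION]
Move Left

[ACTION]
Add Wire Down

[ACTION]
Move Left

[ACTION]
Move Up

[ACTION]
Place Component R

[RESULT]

   0 1 2 3 4 5 6                  
0  [R]                  · ─ ·     
    │                             
1   ·       · ─ ·   S ─ ·   S     
                                  
2           · ─ S                 
                                  
3               C                 
                                  
4           · ─ ·                 
Cursor: (0,0)                     
                                  
                                  
                                  


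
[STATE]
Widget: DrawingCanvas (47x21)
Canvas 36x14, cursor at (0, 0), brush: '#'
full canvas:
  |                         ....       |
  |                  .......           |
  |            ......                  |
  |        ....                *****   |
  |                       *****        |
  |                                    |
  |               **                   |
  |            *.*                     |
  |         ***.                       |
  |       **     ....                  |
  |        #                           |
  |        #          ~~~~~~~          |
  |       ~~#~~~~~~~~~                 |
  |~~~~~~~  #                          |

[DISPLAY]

+                        ....                  
                  .......                      
            ......                             
        ....                *****              
                       *****                   
                                               
               **                              
            *.*                                
         ***.                                  
       **     ....                             
        #                                      
        #          ~~~~~~~                     
       ~~#~~~~~~~~~                            
~~~~~~~  #                                     
                                               
                                               
                                               
                                               
                                               
                                               
                                               


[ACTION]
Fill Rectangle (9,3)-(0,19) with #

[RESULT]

+  #################     ....                  
   #################.....                      
   #################                           
   #################        *****              
   #################   *****                   
   #################                           
   #################                           
   #################                           
   #################                           
   #################                           
        #                                      
        #          ~~~~~~~                     
       ~~#~~~~~~~~~                            
~~~~~~~  #                                     
                                               
                                               
                                               
                                               
                                               
                                               
                                               


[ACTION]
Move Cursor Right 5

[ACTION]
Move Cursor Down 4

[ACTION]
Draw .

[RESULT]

   #################     ....                  
   #################.....                      
   #################                           
   #################        *****              
   ##.##############   *****                   
   #################                           
   #################                           
   #################                           
   #################                           
   #################                           
        #                                      
        #          ~~~~~~~                     
       ~~#~~~~~~~~~                            
~~~~~~~  #                                     
                                               
                                               
                                               
                                               
                                               
                                               
                                               


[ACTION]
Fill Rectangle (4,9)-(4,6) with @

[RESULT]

   #################     ....                  
   #################.....                      
   #################                           
   #################        *****              
   ##.@@@@##########   *****                   
   #################                           
   #################                           
   #################                           
   #################                           
   #################                           
        #                                      
        #          ~~~~~~~                     
       ~~#~~~~~~~~~                            
~~~~~~~  #                                     
                                               
                                               
                                               
                                               
                                               
                                               
                                               


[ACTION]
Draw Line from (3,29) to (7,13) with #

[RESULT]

   #################     ....                  
   #################.....                      
   #################                           
   #################       ###***              
   ##.@@@@##########   ####*                   
   ####################                        
   #################                           
   #################                           
   #################                           
   #################                           
        #                                      
        #          ~~~~~~~                     
       ~~#~~~~~~~~~                            
~~~~~~~  #                                     
                                               
                                               
                                               
                                               
                                               
                                               
                                               


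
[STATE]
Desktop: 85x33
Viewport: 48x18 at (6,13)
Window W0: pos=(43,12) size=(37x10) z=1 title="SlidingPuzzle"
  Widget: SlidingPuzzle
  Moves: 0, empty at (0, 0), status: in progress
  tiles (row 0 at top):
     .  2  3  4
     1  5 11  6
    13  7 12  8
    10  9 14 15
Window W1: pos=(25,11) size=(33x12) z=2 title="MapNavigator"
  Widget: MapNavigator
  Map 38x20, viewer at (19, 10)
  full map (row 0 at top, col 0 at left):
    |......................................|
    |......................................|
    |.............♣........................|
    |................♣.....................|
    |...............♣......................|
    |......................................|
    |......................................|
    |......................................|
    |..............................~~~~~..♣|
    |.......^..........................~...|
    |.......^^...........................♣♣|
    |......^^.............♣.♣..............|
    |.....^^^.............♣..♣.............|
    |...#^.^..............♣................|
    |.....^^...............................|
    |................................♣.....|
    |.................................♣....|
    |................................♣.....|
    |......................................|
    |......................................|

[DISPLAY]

                   ┠────────────────────────────
                   ┃............................
                   ┃............................
                   ┃..........................~~
                   ┃...^........................
                   ┃...^^..........@............
                   ┃..^^.............♣.♣........
                   ┃.^^^.............♣..♣.......
                   ┃^.^..............♣..........
                   ┗━━━━━━━━━━━━━━━━━━━━━━━━━━━━
                                                
                                                
                                                
                                                
                                                
                                                
                                                
                                                


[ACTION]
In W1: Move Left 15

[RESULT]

                   ┠────────────────────────────
                   ┃           .................
                   ┃           .................
                   ┃           .................
                   ┃           .......^.........
                   ┃           ....@..^^........
                   ┃           ......^^.........
                   ┃           .....^^^.........
                   ┃           ...#^.^..........
                   ┗━━━━━━━━━━━━━━━━━━━━━━━━━━━━
                                                
                                                
                                                
                                                
                                                
                                                
                                                
                                                


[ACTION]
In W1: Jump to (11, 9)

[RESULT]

                   ┠────────────────────────────
                   ┃    ........................
                   ┃    ........................
                   ┃    ........................
                   ┃    ........................
                   ┃    .......^...@............
                   ┃    .......^^...............
                   ┃    ......^^.............♣.♣
                   ┃    .....^^^.............♣..
                   ┗━━━━━━━━━━━━━━━━━━━━━━━━━━━━
                                                
                                                
                                                
                                                
                                                
                                                
                                                
                                                


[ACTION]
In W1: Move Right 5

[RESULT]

                   ┠────────────────────────────
                   ┃............................
                   ┃............................
                   ┃............................
                   ┃............................
                   ┃......^........@............
                   ┃......^^....................
                   ┃.....^^.............♣.♣.....
                   ┃....^^^.............♣..♣....
                   ┗━━━━━━━━━━━━━━━━━━━━━━━━━━━━
                                                
                                                
                                                
                                                
                                                
                                                
                                                
                                                


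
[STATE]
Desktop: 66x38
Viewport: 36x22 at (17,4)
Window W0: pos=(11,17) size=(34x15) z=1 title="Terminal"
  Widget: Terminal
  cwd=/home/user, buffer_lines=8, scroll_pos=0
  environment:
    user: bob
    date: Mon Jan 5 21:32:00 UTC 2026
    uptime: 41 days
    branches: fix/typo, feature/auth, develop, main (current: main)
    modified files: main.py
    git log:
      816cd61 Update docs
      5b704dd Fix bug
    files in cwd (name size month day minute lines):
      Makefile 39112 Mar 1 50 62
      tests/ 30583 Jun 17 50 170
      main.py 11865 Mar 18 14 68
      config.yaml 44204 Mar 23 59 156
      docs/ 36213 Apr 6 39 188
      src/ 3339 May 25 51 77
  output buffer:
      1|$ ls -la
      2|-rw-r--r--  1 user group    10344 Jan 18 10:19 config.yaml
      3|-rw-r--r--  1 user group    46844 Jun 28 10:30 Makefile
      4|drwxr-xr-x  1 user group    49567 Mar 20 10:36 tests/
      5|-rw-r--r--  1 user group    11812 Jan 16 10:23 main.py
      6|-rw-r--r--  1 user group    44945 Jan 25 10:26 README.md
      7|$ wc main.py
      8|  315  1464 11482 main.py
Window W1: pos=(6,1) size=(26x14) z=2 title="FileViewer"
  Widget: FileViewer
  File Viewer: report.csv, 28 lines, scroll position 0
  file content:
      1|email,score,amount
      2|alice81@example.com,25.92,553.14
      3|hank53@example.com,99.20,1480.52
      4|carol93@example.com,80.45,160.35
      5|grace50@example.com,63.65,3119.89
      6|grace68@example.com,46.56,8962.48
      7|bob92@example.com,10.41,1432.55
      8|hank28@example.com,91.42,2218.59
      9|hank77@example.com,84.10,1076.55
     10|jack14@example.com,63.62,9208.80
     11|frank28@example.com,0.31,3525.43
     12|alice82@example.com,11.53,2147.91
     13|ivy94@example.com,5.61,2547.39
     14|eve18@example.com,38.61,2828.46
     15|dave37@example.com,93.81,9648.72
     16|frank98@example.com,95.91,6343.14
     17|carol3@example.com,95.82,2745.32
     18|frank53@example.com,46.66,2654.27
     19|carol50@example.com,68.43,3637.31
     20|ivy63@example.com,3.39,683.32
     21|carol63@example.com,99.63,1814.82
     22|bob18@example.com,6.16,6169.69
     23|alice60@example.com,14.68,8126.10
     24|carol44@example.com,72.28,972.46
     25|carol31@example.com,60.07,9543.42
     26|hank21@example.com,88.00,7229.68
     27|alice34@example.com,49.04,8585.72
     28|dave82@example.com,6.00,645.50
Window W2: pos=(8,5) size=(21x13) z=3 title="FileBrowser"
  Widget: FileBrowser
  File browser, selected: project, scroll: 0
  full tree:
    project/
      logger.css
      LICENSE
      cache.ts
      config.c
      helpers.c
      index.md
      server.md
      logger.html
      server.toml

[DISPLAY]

e,amount     ▲┃                     
━━━━━━━━━━━┓.█┃                     
wser       ┃2░┃                     
───────────┨.░┃                     
oject/     ┃.░┃                     
er.css     ┃.░┃                     
NSE        ┃1░┃                     
e.ts       ┃4░┃                     
ig.c       ┃1░┃                     
ers.c      ┃6▼┃                     
x.md       ┃━━┛                     
er.md      ┃                        
er.html    ┃                        
━━━━━━━━━━━┛━━━━━━━━━━━━━━━┓        
inal                       ┃        
───────────────────────────┨        
-la                        ┃        
--r--  1 user group    1034┃        
--r--  1 user group    4684┃        
-xr-x  1 user group    4956┃        
--r--  1 user group    1181┃        
--r--  1 user group    4494┃        


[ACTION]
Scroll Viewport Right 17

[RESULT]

▲┃                                  
█┃                                  
░┃                                  
░┃                                  
░┃                                  
░┃                                  
░┃                                  
░┃                                  
░┃                                  
▼┃                                  
━┛                                  
                                    
                                    
━━━━━━━━━━━━━━┓                     
              ┃                     
──────────────┨                     
              ┃                     
 group    1034┃                     
 group    4684┃                     
 group    4956┃                     
 group    1181┃                     
 group    4494┃                     


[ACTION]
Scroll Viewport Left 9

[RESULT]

ount     ▲┃                         
━━━━━━━┓.█┃                         
       ┃2░┃                         
───────┨.░┃                         
t/     ┃.░┃                         
ss     ┃.░┃                         
       ┃1░┃                         
       ┃4░┃                         
       ┃1░┃                         
c      ┃6▼┃                         
       ┃━━┛                         
d      ┃                            
tml    ┃                            
━━━━━━━┛━━━━━━━━━━━━━━━┓            
                       ┃            
───────────────────────┨            
                       ┃            
-  1 user group    1034┃            
-  1 user group    4684┃            
x  1 user group    4956┃            
-  1 user group    1181┃            
-  1 user group    4494┃            


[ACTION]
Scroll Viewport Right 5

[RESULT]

    ▲┃                              
━━┓.█┃                              
  ┃2░┃                              
──┨.░┃                              
  ┃.░┃                              
  ┃.░┃                              
  ┃1░┃                              
  ┃4░┃                              
  ┃1░┃                              
  ┃6▼┃                              
  ┃━━┛                              
  ┃                                 
  ┃                                 
━━┛━━━━━━━━━━━━━━━┓                 
                  ┃                 
──────────────────┨                 
                  ┃                 
user group    1034┃                 
user group    4684┃                 
user group    4956┃                 
user group    1181┃                 
user group    4494┃                 


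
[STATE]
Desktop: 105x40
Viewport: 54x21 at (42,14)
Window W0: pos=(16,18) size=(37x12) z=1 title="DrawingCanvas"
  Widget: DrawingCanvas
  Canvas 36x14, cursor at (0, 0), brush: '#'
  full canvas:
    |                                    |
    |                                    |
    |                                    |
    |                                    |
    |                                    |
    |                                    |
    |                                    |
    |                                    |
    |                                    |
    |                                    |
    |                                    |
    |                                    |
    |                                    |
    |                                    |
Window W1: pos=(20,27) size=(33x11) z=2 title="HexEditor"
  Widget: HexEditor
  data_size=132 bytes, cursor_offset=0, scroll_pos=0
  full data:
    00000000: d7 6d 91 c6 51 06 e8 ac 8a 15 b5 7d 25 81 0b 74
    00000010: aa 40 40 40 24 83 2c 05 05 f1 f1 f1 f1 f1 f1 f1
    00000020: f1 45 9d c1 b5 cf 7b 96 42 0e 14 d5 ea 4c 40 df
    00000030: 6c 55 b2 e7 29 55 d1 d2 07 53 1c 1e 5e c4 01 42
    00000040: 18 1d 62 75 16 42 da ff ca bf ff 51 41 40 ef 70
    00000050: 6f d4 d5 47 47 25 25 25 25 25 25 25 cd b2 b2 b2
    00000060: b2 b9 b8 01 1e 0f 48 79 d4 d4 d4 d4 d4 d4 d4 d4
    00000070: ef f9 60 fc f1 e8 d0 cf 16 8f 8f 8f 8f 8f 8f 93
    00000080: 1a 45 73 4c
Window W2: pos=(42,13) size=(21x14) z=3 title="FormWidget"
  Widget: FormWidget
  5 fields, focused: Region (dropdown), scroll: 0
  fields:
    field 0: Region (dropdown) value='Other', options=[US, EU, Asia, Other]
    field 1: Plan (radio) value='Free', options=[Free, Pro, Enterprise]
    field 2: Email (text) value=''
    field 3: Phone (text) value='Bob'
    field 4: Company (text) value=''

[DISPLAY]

┃ FormWidget        ┃                                 
┠───────────────────┨                                 
┃> Region:     [Ot▼]┃                                 
┃  Plan:       (●) F┃                                 
┃  Email:      [   ]┃                                 
┃  Phone:      [Bob]┃                                 
┃  Company:    [   ]┃                                 
┃                   ┃                                 
┃                   ┃                                 
┃                   ┃                                 
┃                   ┃                                 
┃                   ┃                                 
┗━━━━━━━━━━━━━━━━━━━┛                                 
━━━━━━━━━━┓                                           
          ┃                                           
──────────┨                                           
 51 06 e8 ┃                                           
 24 83 2c ┃                                           
 b5 cf 7b ┃                                           
 29 55 d1 ┃                                           
 16 42 da ┃                                           


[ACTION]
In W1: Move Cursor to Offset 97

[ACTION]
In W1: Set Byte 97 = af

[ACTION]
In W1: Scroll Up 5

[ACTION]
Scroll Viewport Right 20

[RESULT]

get        ┃                                          
───────────┨                                          
:     [Ot▼]┃                                          
      (●) F┃                                          
      [   ]┃                                          
      [Bob]┃                                          
y:    [   ]┃                                          
           ┃                                          
           ┃                                          
           ┃                                          
           ┃                                          
           ┃                                          
━━━━━━━━━━━┛                                          
━┓                                                    
 ┃                                                    
─┨                                                    
 ┃                                                    
 ┃                                                    
 ┃                                                    
 ┃                                                    
 ┃                                                    


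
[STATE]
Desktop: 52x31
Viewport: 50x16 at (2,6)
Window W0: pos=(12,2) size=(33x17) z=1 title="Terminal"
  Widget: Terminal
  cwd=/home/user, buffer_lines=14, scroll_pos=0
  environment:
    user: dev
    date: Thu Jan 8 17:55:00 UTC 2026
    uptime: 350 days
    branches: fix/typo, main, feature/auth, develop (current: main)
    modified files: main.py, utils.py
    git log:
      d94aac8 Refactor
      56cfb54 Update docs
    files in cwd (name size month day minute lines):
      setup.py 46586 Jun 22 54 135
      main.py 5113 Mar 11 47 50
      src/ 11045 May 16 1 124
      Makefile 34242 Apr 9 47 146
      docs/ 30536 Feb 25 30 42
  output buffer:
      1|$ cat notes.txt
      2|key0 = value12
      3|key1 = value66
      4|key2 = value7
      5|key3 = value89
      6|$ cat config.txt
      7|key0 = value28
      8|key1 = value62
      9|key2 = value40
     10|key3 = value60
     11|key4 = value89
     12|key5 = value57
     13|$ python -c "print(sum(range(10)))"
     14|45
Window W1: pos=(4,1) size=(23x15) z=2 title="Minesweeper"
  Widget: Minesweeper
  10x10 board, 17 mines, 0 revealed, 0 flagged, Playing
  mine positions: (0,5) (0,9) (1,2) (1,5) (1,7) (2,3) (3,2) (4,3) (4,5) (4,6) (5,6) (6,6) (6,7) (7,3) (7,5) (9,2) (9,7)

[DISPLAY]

  ┃■■■■■■■■■■           ┃                 ┃       
  ┃■■■■■■■■■■           ┃                 ┃       
  ┃■■■■■■■■■■           ┃                 ┃       
  ┃■■■■■■■■■■           ┃                 ┃       
  ┃■■■■■■■■■■           ┃xt               ┃       
  ┃■■■■■■■■■■           ┃                 ┃       
  ┃■■■■■■■■■■           ┃                 ┃       
  ┃■■■■■■■■■■           ┃                 ┃       
  ┃                     ┃                 ┃       
  ┗━━━━━━━━━━━━━━━━━━━━━┛                 ┃       
          ┃key5 = value57                 ┃       
          ┃$ python -c "print(sum(range(10┃       
          ┗━━━━━━━━━━━━━━━━━━━━━━━━━━━━━━━┛       
                                                  
                                                  
                                                  


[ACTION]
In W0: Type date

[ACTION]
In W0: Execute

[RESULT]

  ┃■■■■■■■■■■           ┃xt               ┃       
  ┃■■■■■■■■■■           ┃                 ┃       
  ┃■■■■■■■■■■           ┃                 ┃       
  ┃■■■■■■■■■■           ┃                 ┃       
  ┃■■■■■■■■■■           ┃                 ┃       
  ┃■■■■■■■■■■           ┃                 ┃       
  ┃■■■■■■■■■■           ┃                 ┃       
  ┃■■■■■■■■■■           ┃rint(sum(range(10┃       
  ┃                     ┃                 ┃       
  ┗━━━━━━━━━━━━━━━━━━━━━┛                 ┃       
          ┃Thu Jan 8 17:55:00 UTC 2026    ┃       
          ┃$ █                            ┃       
          ┗━━━━━━━━━━━━━━━━━━━━━━━━━━━━━━━┛       
                                                  
                                                  
                                                  


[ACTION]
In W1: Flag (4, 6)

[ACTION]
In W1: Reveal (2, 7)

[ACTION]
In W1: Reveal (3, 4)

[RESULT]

  ┃■■■■■■■1■■           ┃xt               ┃       
  ┃■■■■3■■■■■           ┃                 ┃       
  ┃■■■■■■⚑■■■           ┃                 ┃       
  ┃■■■■■■■■■■           ┃                 ┃       
  ┃■■■■■■■■■■           ┃                 ┃       
  ┃■■■■■■■■■■           ┃                 ┃       
  ┃■■■■■■■■■■           ┃                 ┃       
  ┃■■■■■■■■■■           ┃rint(sum(range(10┃       
  ┃                     ┃                 ┃       
  ┗━━━━━━━━━━━━━━━━━━━━━┛                 ┃       
          ┃Thu Jan 8 17:55:00 UTC 2026    ┃       
          ┃$ █                            ┃       
          ┗━━━━━━━━━━━━━━━━━━━━━━━━━━━━━━━┛       
                                                  
                                                  
                                                  


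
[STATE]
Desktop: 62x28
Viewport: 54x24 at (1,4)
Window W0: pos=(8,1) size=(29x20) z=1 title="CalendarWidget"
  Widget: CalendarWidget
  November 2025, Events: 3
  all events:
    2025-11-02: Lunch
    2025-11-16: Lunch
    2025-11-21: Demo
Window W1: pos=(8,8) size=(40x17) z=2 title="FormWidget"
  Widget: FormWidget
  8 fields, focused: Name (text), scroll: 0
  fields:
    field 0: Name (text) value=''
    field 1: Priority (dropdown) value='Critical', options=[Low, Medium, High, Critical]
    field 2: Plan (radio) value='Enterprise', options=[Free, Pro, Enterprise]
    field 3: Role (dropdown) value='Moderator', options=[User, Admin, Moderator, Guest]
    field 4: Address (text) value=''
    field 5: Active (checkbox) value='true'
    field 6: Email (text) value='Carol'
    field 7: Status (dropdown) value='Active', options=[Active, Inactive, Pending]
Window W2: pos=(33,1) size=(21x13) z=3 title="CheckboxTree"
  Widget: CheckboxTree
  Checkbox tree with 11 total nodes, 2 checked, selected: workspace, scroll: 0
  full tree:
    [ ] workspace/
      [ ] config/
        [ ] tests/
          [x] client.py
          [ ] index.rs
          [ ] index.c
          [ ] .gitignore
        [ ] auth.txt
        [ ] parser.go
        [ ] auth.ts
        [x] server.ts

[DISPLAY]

       ┃       November 2025    ┃>[-] workspace/    ┃ 
       ┃Mo Tu We Th Fr Sa Su    ┃   [-] config/     ┃ 
       ┃                1  2*   ┃     [-] tests/    ┃ 
       ┃ 3  4  5  6  7  8  9    ┃       [x] client.p┃ 
       ┏━━━━━━━━━━━━━━━━━━━━━━━━┃       [ ] index.rs┃ 
       ┃ FormWidget             ┃       [ ] index.c ┃ 
       ┠────────────────────────┃       [ ] .gitigno┃ 
       ┃> Name:       [         ┃     [ ] auth.txt  ┃ 
       ┃  Priority:   [Critical ┃     [ ] parser.go ┃ 
       ┃  Plan:       ( ) Free  ┗━━━━━━━━━━━━━━━━━━━┛ 
       ┃  Role:       [Moderator            ▼]┃       
       ┃  Address:    [                      ]┃       
       ┃  Active:     [x]                     ┃       
       ┃  Email:      [Carol                 ]┃       
       ┃  Status:     [Active               ▼]┃       
       ┃                                      ┃       
       ┃                                      ┃       
       ┃                                      ┃       
       ┃                                      ┃       
       ┃                                      ┃       
       ┗━━━━━━━━━━━━━━━━━━━━━━━━━━━━━━━━━━━━━━┛       
                                                      
                                                      
                                                      


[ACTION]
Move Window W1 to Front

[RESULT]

       ┃       November 2025    ┃>[-] workspace/    ┃ 
       ┃Mo Tu We Th Fr Sa Su    ┃   [-] config/     ┃ 
       ┃                1  2*   ┃     [-] tests/    ┃ 
       ┃ 3  4  5  6  7  8  9    ┃       [x] client.p┃ 
       ┏━━━━━━━━━━━━━━━━━━━━━━━━━━━━━━━━━━━━━━┓ex.rs┃ 
       ┃ FormWidget                           ┃ex.c ┃ 
       ┠──────────────────────────────────────┨tigno┃ 
       ┃> Name:       [                      ]┃txt  ┃ 
       ┃  Priority:   [Critical             ▼]┃r.go ┃ 
       ┃  Plan:       ( ) Free  ( ) Pro  (●) E┃━━━━━┛ 
       ┃  Role:       [Moderator            ▼]┃       
       ┃  Address:    [                      ]┃       
       ┃  Active:     [x]                     ┃       
       ┃  Email:      [Carol                 ]┃       
       ┃  Status:     [Active               ▼]┃       
       ┃                                      ┃       
       ┃                                      ┃       
       ┃                                      ┃       
       ┃                                      ┃       
       ┃                                      ┃       
       ┗━━━━━━━━━━━━━━━━━━━━━━━━━━━━━━━━━━━━━━┛       
                                                      
                                                      
                                                      


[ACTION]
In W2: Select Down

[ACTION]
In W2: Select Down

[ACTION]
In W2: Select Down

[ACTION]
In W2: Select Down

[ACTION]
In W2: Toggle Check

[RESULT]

       ┃       November 2025    ┃ [-] workspace/    ┃ 
       ┃Mo Tu We Th Fr Sa Su    ┃   [-] config/     ┃ 
       ┃                1  2*   ┃     [-] tests/    ┃ 
       ┃ 3  4  5  6  7  8  9    ┃       [x] client.p┃ 
       ┏━━━━━━━━━━━━━━━━━━━━━━━━━━━━━━━━━━━━━━┓ex.rs┃ 
       ┃ FormWidget                           ┃ex.c ┃ 
       ┠──────────────────────────────────────┨tigno┃ 
       ┃> Name:       [                      ]┃txt  ┃ 
       ┃  Priority:   [Critical             ▼]┃r.go ┃ 
       ┃  Plan:       ( ) Free  ( ) Pro  (●) E┃━━━━━┛ 
       ┃  Role:       [Moderator            ▼]┃       
       ┃  Address:    [                      ]┃       
       ┃  Active:     [x]                     ┃       
       ┃  Email:      [Carol                 ]┃       
       ┃  Status:     [Active               ▼]┃       
       ┃                                      ┃       
       ┃                                      ┃       
       ┃                                      ┃       
       ┃                                      ┃       
       ┃                                      ┃       
       ┗━━━━━━━━━━━━━━━━━━━━━━━━━━━━━━━━━━━━━━┛       
                                                      
                                                      
                                                      
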